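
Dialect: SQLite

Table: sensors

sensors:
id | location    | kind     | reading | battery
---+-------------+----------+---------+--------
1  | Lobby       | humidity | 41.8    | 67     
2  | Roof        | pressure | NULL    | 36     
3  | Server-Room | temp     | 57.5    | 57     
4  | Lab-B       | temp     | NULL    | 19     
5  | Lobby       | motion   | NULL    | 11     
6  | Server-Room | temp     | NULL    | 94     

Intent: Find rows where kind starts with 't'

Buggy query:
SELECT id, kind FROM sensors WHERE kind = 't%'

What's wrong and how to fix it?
Bug: '=' compares the literal string including the % character; pattern matching needs LIKE

Fix: Replace '=' with LIKE so 't%' is treated as a pattern

Corrected query:
SELECT id, kind FROM sensors WHERE kind LIKE 't%'

Result:
id | kind
---+-----
3  | temp
4  | temp
6  | temp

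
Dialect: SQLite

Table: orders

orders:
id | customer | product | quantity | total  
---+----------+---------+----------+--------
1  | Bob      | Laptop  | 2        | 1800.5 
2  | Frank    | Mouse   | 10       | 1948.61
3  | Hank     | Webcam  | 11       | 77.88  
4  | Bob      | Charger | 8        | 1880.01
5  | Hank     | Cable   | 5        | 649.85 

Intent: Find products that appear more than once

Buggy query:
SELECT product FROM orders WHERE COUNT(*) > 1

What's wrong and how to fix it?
Bug: COUNT(*) is an aggregate and cannot be used in WHERE

Fix: Group first, then use HAVING for the count condition

Corrected query:
SELECT product FROM orders GROUP BY product HAVING COUNT(*) > 1

Result:
(no rows)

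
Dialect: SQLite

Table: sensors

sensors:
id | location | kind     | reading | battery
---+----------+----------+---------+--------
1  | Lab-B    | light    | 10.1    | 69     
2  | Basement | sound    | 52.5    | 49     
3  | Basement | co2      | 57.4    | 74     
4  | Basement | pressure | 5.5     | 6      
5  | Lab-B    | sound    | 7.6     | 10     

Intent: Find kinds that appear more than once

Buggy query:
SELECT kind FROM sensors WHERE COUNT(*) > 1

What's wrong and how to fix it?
Bug: COUNT(*) is an aggregate and cannot be used in WHERE

Fix: Group first, then use HAVING for the count condition

Corrected query:
SELECT kind FROM sensors GROUP BY kind HAVING COUNT(*) > 1

Result:
kind 
-----
sound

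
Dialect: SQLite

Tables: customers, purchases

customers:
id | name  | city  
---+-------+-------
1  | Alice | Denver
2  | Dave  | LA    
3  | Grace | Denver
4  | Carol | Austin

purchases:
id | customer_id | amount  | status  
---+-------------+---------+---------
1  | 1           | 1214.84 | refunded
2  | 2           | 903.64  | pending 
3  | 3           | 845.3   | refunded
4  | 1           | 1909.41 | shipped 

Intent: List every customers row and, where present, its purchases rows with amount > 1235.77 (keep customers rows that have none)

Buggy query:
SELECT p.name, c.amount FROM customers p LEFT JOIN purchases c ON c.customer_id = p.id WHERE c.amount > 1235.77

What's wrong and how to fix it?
Bug: A WHERE condition on the right-hand table after LEFT JOIN drops unmatched parents

Fix: Put 'c.amount > 1235.77' in the JOIN's ON clause instead of WHERE

Corrected query:
SELECT p.name, c.amount FROM customers p LEFT JOIN purchases c ON c.customer_id = p.id AND c.amount > 1235.77

Result:
name  | amount 
------+--------
Alice | 1909.41
Dave  | NULL   
Grace | NULL   
Carol | NULL   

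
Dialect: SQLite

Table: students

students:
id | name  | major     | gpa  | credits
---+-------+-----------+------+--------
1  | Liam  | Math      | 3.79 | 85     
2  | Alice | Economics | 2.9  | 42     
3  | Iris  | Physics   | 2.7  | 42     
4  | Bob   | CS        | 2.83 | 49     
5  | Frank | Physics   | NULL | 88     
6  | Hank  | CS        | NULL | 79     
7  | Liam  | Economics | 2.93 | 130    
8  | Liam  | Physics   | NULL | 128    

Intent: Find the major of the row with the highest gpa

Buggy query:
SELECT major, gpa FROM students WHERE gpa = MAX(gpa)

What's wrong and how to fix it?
Bug: MAX(gpa) is an aggregate and cannot be used directly in WHERE

Fix: Wrap MAX in a scalar subquery so WHERE compares against a single value

Corrected query:
SELECT major, gpa FROM students WHERE gpa = (SELECT MAX(gpa) FROM students)

Result:
major | gpa 
------+-----
Math  | 3.79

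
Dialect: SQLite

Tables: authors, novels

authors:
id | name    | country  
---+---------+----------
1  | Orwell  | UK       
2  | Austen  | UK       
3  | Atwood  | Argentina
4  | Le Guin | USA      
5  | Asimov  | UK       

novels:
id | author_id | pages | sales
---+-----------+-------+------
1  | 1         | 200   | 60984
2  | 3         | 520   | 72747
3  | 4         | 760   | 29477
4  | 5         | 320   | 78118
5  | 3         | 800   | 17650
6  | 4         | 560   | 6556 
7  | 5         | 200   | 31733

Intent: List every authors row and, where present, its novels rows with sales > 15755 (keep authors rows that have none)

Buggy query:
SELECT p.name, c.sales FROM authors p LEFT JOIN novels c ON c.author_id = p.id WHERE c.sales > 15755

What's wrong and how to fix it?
Bug: A WHERE condition on the right-hand table after LEFT JOIN drops unmatched parents

Fix: Move the right-table condition into the ON clause so unmatched parents are kept

Corrected query:
SELECT p.name, c.sales FROM authors p LEFT JOIN novels c ON c.author_id = p.id AND c.sales > 15755

Result:
name    | sales
--------+------
Orwell  | 60984
Austen  | NULL 
Atwood  | 17650
Atwood  | 72747
Le Guin | 29477
Asimov  | 31733
Asimov  | 78118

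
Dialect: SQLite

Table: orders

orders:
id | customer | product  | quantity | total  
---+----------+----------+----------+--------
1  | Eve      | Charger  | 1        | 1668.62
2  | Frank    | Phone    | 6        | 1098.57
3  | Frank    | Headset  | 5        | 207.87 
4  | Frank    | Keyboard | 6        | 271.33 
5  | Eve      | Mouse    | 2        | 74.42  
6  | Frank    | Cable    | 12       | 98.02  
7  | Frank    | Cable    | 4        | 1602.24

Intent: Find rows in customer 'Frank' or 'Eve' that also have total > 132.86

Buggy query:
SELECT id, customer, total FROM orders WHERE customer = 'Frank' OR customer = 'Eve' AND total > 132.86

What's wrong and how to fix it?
Bug: AND binds tighter than OR, so this parses as customer = 'Frank' OR (customer = 'Eve' AND total > 132.86)

Fix: Group the OR with parentheses (or use IN), then AND the threshold

Corrected query:
SELECT id, customer, total FROM orders WHERE (customer = 'Frank' OR customer = 'Eve') AND total > 132.86

Result:
id | customer | total  
---+----------+--------
1  | Eve      | 1668.62
2  | Frank    | 1098.57
3  | Frank    | 207.87 
4  | Frank    | 271.33 
7  | Frank    | 1602.24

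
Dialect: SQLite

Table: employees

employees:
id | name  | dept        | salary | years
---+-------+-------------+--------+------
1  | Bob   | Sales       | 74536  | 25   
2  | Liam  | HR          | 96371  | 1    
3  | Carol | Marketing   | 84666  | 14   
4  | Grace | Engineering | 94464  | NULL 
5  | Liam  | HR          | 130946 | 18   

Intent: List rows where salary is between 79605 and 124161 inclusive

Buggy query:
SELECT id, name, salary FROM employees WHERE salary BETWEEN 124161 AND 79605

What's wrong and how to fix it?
Bug: The bounds are reversed; BETWEEN a AND b requires a <= b to match anything

Fix: Write BETWEEN 79605 AND 124161

Corrected query:
SELECT id, name, salary FROM employees WHERE salary BETWEEN 79605 AND 124161

Result:
id | name  | salary
---+-------+-------
2  | Liam  | 96371 
3  | Carol | 84666 
4  | Grace | 94464 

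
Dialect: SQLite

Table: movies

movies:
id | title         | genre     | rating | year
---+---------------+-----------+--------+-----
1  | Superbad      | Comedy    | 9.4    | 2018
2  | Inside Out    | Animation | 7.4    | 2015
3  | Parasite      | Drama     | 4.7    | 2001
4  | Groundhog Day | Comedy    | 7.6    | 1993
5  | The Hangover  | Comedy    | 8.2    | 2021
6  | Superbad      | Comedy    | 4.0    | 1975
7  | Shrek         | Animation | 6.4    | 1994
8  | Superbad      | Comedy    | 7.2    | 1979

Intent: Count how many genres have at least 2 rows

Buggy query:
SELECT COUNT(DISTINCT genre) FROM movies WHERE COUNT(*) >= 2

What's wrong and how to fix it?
Bug: COUNT(*) cannot appear in WHERE; the per-group count doesn't exist yet

Fix: Use a subquery that GROUPs and filters with HAVING, then count its rows

Corrected query:
SELECT COUNT(*) FROM (SELECT genre FROM movies GROUP BY genre HAVING COUNT(*) >= 2)

Result:
COUNT(*)
--------
2       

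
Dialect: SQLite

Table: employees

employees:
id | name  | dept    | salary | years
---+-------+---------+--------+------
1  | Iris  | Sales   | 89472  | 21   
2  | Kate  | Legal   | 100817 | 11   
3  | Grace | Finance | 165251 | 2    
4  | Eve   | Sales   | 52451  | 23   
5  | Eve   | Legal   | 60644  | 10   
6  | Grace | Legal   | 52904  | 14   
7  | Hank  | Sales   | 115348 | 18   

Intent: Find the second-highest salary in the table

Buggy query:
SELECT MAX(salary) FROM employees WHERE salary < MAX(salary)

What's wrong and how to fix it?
Bug: MAX(salary) on the right of the comparison is an aggregate-in-WHERE error

Fix: Put the inner MAX in a scalar subquery

Corrected query:
SELECT MAX(salary) FROM employees WHERE salary < (SELECT MAX(salary) FROM employees)

Result:
MAX(salary)
-----------
115348     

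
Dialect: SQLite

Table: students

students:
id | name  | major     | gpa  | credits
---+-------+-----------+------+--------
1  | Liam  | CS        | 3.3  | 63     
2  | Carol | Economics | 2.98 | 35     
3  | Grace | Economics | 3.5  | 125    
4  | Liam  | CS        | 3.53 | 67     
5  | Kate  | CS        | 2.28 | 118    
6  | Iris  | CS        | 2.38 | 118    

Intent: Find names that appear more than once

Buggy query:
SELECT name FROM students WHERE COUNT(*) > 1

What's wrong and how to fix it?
Bug: COUNT(*) is an aggregate and cannot be used in WHERE

Fix: Group first, then use HAVING for the count condition

Corrected query:
SELECT name FROM students GROUP BY name HAVING COUNT(*) > 1

Result:
name
----
Liam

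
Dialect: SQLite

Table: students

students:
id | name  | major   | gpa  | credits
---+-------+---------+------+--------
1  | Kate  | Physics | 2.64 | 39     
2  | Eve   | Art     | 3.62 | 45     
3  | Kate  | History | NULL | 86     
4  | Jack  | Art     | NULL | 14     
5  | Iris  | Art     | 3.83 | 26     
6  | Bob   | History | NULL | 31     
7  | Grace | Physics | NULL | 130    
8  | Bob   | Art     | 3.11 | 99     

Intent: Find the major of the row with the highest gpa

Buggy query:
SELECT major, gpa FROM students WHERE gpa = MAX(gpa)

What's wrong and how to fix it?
Bug: MAX(gpa) is an aggregate and cannot be used directly in WHERE

Fix: Use a subquery: WHERE gpa = (SELECT MAX(gpa) FROM students)

Corrected query:
SELECT major, gpa FROM students WHERE gpa = (SELECT MAX(gpa) FROM students)

Result:
major | gpa 
------+-----
Art   | 3.83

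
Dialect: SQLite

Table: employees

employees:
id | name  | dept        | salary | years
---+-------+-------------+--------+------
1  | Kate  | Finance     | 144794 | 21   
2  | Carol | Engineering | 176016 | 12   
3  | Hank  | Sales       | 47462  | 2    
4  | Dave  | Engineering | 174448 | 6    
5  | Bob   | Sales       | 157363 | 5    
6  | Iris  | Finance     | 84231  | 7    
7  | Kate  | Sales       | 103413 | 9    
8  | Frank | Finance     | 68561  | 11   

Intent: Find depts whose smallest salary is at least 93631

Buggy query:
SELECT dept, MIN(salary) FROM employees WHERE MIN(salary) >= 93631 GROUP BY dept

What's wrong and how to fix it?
Bug: Aggregates like MIN are computed per group after WHERE runs

Fix: Replace WHERE with HAVING after the GROUP BY

Corrected query:
SELECT dept, MIN(salary) FROM employees GROUP BY dept HAVING MIN(salary) >= 93631

Result:
dept        | MIN(salary)
------------+------------
Engineering | 174448     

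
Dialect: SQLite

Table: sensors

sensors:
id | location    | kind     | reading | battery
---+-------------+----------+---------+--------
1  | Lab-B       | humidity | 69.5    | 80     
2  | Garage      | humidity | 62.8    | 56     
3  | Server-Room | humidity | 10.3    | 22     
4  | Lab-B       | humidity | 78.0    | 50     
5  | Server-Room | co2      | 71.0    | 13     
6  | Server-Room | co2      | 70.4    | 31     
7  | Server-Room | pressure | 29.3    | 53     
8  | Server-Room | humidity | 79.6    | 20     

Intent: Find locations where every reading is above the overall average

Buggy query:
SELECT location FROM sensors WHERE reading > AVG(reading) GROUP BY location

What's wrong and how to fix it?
Bug: AVG() is an aggregate; it can't sit directly in WHERE

Fix: Compute the overall average in a scalar subquery and compare each group's MIN against it in HAVING

Corrected query:
SELECT location FROM sensors GROUP BY location HAVING MIN(reading) > (SELECT AVG(reading) FROM sensors)

Result:
location
--------
Garage  
Lab-B   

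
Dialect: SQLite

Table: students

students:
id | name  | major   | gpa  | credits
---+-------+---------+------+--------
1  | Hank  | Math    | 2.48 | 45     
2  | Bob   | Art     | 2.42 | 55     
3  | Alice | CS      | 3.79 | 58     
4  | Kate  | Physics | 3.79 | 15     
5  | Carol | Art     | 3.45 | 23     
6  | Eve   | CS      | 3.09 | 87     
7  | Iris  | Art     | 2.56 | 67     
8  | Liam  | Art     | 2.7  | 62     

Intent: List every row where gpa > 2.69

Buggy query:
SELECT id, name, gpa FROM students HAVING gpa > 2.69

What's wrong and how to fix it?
Bug: HAVING filters the output of aggregation, but this query has no GROUP BY and no aggregate functions, so SQLite rejects it (HAVING clause on a non-aggregate query); the condition here is per row

Fix: Use WHERE for row-level filtering

Corrected query:
SELECT id, name, gpa FROM students WHERE gpa > 2.69

Result:
id | name  | gpa 
---+-------+-----
3  | Alice | 3.79
4  | Kate  | 3.79
5  | Carol | 3.45
6  | Eve   | 3.09
8  | Liam  | 2.7 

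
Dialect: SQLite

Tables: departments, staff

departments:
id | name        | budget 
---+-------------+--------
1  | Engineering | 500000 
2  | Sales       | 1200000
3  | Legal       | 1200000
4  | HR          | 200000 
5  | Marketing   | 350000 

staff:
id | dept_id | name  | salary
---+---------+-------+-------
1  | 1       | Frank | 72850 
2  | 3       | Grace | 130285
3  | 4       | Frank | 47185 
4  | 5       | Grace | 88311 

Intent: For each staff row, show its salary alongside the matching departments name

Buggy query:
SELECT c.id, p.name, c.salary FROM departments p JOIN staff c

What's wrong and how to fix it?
Bug: JOIN with no ON clause produces a cartesian product; every staff row pairs with every departments row

Fix: Specify the join condition linking the foreign key to the parent id

Corrected query:
SELECT c.id, p.name, c.salary FROM departments p JOIN staff c ON c.dept_id = p.id

Result:
id | name        | salary
---+-------------+-------
1  | Engineering | 72850 
2  | Legal       | 130285
3  | HR          | 47185 
4  | Marketing   | 88311 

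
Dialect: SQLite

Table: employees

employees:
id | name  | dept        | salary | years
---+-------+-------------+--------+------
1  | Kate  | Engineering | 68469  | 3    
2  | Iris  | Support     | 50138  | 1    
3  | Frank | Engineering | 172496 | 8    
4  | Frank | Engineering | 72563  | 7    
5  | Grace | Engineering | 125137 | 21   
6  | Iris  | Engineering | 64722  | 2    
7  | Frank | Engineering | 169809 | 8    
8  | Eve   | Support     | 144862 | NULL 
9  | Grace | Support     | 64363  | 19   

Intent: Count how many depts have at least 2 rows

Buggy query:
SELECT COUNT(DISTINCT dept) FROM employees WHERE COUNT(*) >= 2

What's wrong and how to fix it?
Bug: WHERE filters individual rows, not groups, so a group-level COUNT is invalid there

Fix: Use a subquery that GROUPs and filters with HAVING, then count its rows

Corrected query:
SELECT COUNT(*) FROM (SELECT dept FROM employees GROUP BY dept HAVING COUNT(*) >= 2)

Result:
COUNT(*)
--------
2       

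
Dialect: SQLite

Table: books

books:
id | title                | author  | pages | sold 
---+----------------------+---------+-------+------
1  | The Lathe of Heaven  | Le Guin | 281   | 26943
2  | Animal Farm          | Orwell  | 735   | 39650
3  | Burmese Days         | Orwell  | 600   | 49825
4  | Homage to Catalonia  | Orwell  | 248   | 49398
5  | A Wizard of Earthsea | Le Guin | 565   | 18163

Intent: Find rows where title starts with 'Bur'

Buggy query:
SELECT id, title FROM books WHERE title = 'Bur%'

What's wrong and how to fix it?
Bug: Wildcards only work with LIKE; '=' treats '%' as a literal character

Fix: Replace '=' with LIKE so 'Bur%' is treated as a pattern

Corrected query:
SELECT id, title FROM books WHERE title LIKE 'Bur%'

Result:
id | title       
---+-------------
3  | Burmese Days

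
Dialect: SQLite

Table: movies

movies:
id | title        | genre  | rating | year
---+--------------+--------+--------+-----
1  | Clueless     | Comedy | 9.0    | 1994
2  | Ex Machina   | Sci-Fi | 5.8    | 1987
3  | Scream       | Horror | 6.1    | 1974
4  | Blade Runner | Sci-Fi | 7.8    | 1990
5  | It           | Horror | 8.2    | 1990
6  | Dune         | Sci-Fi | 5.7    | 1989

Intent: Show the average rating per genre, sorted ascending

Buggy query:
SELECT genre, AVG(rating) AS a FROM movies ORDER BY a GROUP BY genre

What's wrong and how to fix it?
Bug: ORDER BY appears before GROUP BY; SQL clause order requires GROUP BY first

Fix: Reorder: SELECT … FROM … GROUP BY … ORDER BY …

Corrected query:
SELECT genre, AVG(rating) AS a FROM movies GROUP BY genre ORDER BY a

Result:
genre  | a       
-------+---------
Sci-Fi | 6.433333
Horror | 7.15    
Comedy | 9       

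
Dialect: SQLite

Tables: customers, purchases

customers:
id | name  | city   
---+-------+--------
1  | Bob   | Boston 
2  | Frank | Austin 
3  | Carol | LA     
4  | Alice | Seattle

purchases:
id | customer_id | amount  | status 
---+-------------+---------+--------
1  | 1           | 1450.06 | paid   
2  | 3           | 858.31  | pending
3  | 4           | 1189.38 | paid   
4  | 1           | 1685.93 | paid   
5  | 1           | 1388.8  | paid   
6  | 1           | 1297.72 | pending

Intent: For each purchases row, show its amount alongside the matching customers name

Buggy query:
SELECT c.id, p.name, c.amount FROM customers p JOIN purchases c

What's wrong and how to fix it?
Bug: Missing join condition: each purchases row is matched to all customers rows instead of just its own

Fix: Add ON c.customer_id = p.id to the JOIN

Corrected query:
SELECT c.id, p.name, c.amount FROM customers p JOIN purchases c ON c.customer_id = p.id

Result:
id | name  | amount 
---+-------+--------
1  | Bob   | 1450.06
2  | Carol | 858.31 
3  | Alice | 1189.38
4  | Bob   | 1685.93
5  | Bob   | 1388.8 
6  | Bob   | 1297.72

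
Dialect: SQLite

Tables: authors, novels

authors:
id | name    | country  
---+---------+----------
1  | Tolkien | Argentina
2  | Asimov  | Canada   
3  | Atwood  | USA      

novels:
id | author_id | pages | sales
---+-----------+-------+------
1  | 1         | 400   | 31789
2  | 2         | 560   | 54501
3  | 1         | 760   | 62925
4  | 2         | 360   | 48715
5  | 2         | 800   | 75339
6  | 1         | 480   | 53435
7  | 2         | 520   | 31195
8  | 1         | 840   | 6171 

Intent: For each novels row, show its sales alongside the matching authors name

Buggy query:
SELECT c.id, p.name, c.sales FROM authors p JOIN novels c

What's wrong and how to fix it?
Bug: JOIN with no ON clause produces a cartesian product; every novels row pairs with every authors row

Fix: Specify the join condition linking the foreign key to the parent id

Corrected query:
SELECT c.id, p.name, c.sales FROM authors p JOIN novels c ON c.author_id = p.id

Result:
id | name    | sales
---+---------+------
1  | Tolkien | 31789
2  | Asimov  | 54501
3  | Tolkien | 62925
4  | Asimov  | 48715
5  | Asimov  | 75339
6  | Tolkien | 53435
7  | Asimov  | 31195
8  | Tolkien | 6171 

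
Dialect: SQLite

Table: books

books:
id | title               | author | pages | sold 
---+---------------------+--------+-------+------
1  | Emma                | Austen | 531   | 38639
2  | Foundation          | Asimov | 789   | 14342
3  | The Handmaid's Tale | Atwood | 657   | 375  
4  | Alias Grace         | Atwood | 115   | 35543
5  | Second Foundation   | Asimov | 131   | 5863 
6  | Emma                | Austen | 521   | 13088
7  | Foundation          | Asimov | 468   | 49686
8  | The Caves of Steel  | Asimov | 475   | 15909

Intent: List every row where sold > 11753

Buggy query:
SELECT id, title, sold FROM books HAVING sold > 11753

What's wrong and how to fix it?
Bug: HAVING filters the output of aggregation, but this query has no GROUP BY and no aggregate functions, so SQLite rejects it (HAVING clause on a non-aggregate query); the condition here is per row

Fix: Use WHERE for row-level filtering

Corrected query:
SELECT id, title, sold FROM books WHERE sold > 11753

Result:
id | title              | sold 
---+--------------------+------
1  | Emma               | 38639
2  | Foundation         | 14342
4  | Alias Grace        | 35543
6  | Emma               | 13088
7  | Foundation         | 49686
8  | The Caves of Steel | 15909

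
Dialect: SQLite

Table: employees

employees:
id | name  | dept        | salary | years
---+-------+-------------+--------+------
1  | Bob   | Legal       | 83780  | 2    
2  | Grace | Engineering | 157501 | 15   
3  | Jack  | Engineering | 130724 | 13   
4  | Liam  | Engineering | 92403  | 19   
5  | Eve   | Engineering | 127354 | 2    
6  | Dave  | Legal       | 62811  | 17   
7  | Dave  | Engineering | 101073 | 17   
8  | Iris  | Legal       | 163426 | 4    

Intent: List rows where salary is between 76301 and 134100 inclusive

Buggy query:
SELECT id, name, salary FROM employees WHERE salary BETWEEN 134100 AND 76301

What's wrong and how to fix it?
Bug: The bounds are reversed; BETWEEN a AND b requires a <= b to match anything

Fix: Swap the bounds so the smaller value comes first

Corrected query:
SELECT id, name, salary FROM employees WHERE salary BETWEEN 76301 AND 134100

Result:
id | name | salary
---+------+-------
1  | Bob  | 83780 
3  | Jack | 130724
4  | Liam | 92403 
5  | Eve  | 127354
7  | Dave | 101073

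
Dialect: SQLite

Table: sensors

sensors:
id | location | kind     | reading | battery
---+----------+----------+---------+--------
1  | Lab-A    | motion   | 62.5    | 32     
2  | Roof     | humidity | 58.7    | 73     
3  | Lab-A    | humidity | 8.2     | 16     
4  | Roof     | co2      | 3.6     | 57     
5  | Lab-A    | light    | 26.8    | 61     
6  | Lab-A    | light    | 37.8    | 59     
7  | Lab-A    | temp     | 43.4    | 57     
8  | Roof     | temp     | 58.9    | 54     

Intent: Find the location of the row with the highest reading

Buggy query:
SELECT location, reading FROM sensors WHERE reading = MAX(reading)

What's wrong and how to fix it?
Bug: MAX(reading) is an aggregate and cannot be used directly in WHERE

Fix: Wrap MAX in a scalar subquery so WHERE compares against a single value

Corrected query:
SELECT location, reading FROM sensors WHERE reading = (SELECT MAX(reading) FROM sensors)

Result:
location | reading
---------+--------
Lab-A    | 62.5   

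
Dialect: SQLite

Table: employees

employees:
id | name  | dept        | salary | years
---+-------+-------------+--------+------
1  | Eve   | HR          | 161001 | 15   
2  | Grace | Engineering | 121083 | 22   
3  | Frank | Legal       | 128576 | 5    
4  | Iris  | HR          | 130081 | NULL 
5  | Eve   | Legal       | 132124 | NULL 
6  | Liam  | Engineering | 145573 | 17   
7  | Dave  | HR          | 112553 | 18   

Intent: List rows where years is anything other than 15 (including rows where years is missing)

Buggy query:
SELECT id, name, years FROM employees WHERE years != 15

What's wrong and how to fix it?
Bug: Inequality against NULL is unknown, not true; rows with NULL are dropped

Fix: Handle NULL separately with IS NULL alongside the inequality

Corrected query:
SELECT id, name, years FROM employees WHERE years != 15 OR years IS NULL

Result:
id | name  | years
---+-------+------
2  | Grace | 22   
3  | Frank | 5    
4  | Iris  | NULL 
5  | Eve   | NULL 
6  | Liam  | 17   
7  | Dave  | 18   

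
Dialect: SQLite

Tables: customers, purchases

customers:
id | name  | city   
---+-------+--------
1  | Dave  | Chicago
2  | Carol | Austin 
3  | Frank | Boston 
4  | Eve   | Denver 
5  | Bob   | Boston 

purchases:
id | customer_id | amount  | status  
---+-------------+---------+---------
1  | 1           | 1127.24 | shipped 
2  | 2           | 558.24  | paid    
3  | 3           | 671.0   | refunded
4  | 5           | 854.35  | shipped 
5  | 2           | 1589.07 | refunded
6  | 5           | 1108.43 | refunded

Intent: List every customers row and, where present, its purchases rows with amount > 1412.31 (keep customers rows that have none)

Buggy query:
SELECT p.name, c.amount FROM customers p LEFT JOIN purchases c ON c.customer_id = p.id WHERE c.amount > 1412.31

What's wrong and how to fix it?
Bug: Filtering c.amount in WHERE discards the NULL rows produced by LEFT JOIN, turning it into an inner join

Fix: Put 'c.amount > 1412.31' in the JOIN's ON clause instead of WHERE

Corrected query:
SELECT p.name, c.amount FROM customers p LEFT JOIN purchases c ON c.customer_id = p.id AND c.amount > 1412.31

Result:
name  | amount 
------+--------
Dave  | NULL   
Carol | 1589.07
Frank | NULL   
Eve   | NULL   
Bob   | NULL   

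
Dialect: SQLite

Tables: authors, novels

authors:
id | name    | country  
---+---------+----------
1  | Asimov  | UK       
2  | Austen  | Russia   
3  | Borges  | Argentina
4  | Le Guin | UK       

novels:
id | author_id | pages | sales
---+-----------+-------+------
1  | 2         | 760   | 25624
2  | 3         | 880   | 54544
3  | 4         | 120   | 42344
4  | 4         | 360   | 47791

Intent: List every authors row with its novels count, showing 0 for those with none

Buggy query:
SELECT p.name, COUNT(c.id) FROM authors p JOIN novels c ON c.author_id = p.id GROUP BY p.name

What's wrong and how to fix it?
Bug: An inner join excludes parents with zero children

Fix: Use LEFT JOIN so parents without children still appear (COUNT(c.id) gives 0)

Corrected query:
SELECT p.name, COUNT(c.id) FROM authors p LEFT JOIN novels c ON c.author_id = p.id GROUP BY p.name

Result:
name    | COUNT(c.id)
--------+------------
Asimov  | 0          
Austen  | 1          
Borges  | 1          
Le Guin | 2          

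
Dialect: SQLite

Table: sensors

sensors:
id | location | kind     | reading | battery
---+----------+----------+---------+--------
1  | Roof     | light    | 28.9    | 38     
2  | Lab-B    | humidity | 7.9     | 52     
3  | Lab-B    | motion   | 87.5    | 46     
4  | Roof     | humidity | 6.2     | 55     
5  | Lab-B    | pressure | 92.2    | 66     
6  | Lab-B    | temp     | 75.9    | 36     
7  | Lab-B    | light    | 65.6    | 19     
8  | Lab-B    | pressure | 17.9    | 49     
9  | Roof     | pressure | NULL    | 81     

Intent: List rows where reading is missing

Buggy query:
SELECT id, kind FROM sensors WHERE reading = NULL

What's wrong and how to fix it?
Bug: '= NULL' is always unknown in SQL three-valued logic, so no rows match

Fix: Replace '= NULL' with 'IS NULL'

Corrected query:
SELECT id, kind FROM sensors WHERE reading IS NULL

Result:
id | kind    
---+---------
9  | pressure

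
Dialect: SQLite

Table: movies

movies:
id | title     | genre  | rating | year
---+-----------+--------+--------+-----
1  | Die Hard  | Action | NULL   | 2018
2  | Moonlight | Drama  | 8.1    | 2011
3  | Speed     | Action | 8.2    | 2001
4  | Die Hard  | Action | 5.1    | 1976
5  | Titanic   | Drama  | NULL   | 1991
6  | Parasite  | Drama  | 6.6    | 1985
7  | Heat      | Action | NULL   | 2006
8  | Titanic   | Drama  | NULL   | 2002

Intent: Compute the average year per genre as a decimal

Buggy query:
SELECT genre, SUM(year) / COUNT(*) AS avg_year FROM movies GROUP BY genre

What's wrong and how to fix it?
Bug: SUM(year) and COUNT(*) are both integers; the division truncates the fractional part

Fix: Cast one side to REAL so the division keeps the fractional part

Corrected query:
SELECT genre, SUM(year) * 1.0 / COUNT(*) AS avg_year FROM movies GROUP BY genre

Result:
genre  | avg_year
-------+---------
Action | 2000.25 
Drama  | 1997.25 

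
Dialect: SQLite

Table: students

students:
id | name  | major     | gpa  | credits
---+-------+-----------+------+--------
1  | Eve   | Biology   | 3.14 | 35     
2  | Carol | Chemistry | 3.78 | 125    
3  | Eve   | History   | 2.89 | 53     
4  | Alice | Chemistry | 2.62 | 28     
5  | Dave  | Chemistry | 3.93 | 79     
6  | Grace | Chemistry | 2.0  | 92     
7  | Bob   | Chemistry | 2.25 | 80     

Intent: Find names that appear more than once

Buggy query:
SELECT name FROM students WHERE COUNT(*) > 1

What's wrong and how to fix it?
Bug: COUNT(*) is an aggregate and cannot be used in WHERE

Fix: Group first, then use HAVING for the count condition

Corrected query:
SELECT name FROM students GROUP BY name HAVING COUNT(*) > 1

Result:
name
----
Eve 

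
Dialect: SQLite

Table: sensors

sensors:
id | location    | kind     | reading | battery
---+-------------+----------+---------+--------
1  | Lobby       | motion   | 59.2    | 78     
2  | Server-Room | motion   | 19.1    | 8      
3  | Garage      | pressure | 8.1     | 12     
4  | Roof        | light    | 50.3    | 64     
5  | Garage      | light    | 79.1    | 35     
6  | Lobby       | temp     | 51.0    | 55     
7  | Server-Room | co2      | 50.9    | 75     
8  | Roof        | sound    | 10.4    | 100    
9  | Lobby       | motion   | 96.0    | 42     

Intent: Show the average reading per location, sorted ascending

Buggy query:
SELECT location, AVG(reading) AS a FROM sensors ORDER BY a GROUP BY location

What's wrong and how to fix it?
Bug: GROUP BY must precede ORDER BY

Fix: Reorder: SELECT … FROM … GROUP BY … ORDER BY …

Corrected query:
SELECT location, AVG(reading) AS a FROM sensors GROUP BY location ORDER BY a

Result:
location    | a        
------------+----------
Roof        | 30.35    
Server-Room | 35       
Garage      | 43.6     
Lobby       | 68.733333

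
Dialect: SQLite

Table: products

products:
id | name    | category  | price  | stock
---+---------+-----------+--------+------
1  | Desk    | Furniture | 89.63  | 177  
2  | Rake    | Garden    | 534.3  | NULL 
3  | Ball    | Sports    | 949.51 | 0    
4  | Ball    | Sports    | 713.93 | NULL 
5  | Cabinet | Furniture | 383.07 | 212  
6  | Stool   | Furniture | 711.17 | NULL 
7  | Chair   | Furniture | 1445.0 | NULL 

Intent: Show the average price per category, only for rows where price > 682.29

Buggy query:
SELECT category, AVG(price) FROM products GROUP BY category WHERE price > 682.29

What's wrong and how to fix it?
Bug: WHERE cannot follow GROUP BY

Fix: Move the WHERE clause before GROUP BY

Corrected query:
SELECT category, AVG(price) FROM products WHERE price > 682.29 GROUP BY category

Result:
category  | AVG(price)
----------+-----------
Furniture | 1078.085  
Sports    | 831.72    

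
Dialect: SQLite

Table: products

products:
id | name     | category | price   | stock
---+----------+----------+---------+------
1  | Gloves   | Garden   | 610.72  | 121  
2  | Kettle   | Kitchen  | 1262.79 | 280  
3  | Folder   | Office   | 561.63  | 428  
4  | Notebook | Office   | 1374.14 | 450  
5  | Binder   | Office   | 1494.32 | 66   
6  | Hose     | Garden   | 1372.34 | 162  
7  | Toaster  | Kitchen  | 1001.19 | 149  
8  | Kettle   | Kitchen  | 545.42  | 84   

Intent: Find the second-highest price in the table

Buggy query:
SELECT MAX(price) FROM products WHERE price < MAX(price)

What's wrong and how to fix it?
Bug: MAX(price) on the right of the comparison is an aggregate-in-WHERE error

Fix: Put the inner MAX in a scalar subquery

Corrected query:
SELECT MAX(price) FROM products WHERE price < (SELECT MAX(price) FROM products)

Result:
MAX(price)
----------
1374.14   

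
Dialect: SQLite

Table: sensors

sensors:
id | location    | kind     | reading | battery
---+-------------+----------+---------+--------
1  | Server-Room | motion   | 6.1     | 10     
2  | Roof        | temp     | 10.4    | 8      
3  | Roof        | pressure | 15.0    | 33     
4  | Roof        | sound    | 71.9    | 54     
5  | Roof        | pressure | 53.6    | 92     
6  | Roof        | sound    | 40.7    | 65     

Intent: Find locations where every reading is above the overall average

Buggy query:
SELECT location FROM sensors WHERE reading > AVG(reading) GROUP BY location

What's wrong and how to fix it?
Bug: AVG() is an aggregate; it can't sit directly in WHERE

Fix: Use a subquery for AVG and a HAVING MIN(...) filter so the condition holds for every row in the group

Corrected query:
SELECT location FROM sensors GROUP BY location HAVING MIN(reading) > (SELECT AVG(reading) FROM sensors)

Result:
(no rows)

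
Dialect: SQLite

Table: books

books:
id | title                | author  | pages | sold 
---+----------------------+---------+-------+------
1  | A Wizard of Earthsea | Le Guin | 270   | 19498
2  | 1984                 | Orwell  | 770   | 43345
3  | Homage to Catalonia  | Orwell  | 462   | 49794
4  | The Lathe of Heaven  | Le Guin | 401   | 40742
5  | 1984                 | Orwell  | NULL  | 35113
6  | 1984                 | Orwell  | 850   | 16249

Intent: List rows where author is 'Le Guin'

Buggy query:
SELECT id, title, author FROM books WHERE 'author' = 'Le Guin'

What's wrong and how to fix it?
Bug: Single quotes denote string literals in SQL; the column name is being compared as a constant string

Fix: Reference the column as author without single quotes

Corrected query:
SELECT id, title, author FROM books WHERE author = 'Le Guin'

Result:
id | title                | author 
---+----------------------+--------
1  | A Wizard of Earthsea | Le Guin
4  | The Lathe of Heaven  | Le Guin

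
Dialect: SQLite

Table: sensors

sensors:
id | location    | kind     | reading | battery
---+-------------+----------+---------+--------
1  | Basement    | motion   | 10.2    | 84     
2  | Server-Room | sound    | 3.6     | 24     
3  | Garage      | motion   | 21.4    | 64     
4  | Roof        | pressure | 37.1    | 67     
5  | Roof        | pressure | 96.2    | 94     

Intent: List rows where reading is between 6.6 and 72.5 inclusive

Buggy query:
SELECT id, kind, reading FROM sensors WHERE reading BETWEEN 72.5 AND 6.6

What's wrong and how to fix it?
Bug: BETWEEN expects the lower bound first; with 72.5 AND 6.6 the range is empty

Fix: Write BETWEEN 6.6 AND 72.5

Corrected query:
SELECT id, kind, reading FROM sensors WHERE reading BETWEEN 6.6 AND 72.5

Result:
id | kind     | reading
---+----------+--------
1  | motion   | 10.2   
3  | motion   | 21.4   
4  | pressure | 37.1   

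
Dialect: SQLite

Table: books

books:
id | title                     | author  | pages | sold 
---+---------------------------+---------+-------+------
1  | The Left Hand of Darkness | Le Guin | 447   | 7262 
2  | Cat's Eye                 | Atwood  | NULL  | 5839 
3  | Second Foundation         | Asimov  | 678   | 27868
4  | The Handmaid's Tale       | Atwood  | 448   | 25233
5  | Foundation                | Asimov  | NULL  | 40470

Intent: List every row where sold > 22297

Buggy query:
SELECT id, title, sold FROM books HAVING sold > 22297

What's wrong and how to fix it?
Bug: HAVING filters the output of aggregation, but this query has no GROUP BY and no aggregate functions, so SQLite rejects it (HAVING clause on a non-aggregate query); the condition here is per row

Fix: Replace HAVING with WHERE since the condition applies to individual rows

Corrected query:
SELECT id, title, sold FROM books WHERE sold > 22297

Result:
id | title               | sold 
---+---------------------+------
3  | Second Foundation   | 27868
4  | The Handmaid's Tale | 25233
5  | Foundation          | 40470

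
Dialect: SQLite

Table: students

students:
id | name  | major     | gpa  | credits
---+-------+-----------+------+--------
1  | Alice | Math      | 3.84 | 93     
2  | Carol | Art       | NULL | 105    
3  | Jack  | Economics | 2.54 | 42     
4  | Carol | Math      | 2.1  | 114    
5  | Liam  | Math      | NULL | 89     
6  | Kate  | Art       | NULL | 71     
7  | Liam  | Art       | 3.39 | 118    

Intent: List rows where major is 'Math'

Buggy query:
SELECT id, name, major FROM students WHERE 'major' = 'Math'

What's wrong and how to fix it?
Bug: Single quotes denote string literals in SQL; the column name is being compared as a constant string

Fix: Remove the quotes around the column name (or use double quotes for an identifier)

Corrected query:
SELECT id, name, major FROM students WHERE major = 'Math'

Result:
id | name  | major
---+-------+------
1  | Alice | Math 
4  | Carol | Math 
5  | Liam  | Math 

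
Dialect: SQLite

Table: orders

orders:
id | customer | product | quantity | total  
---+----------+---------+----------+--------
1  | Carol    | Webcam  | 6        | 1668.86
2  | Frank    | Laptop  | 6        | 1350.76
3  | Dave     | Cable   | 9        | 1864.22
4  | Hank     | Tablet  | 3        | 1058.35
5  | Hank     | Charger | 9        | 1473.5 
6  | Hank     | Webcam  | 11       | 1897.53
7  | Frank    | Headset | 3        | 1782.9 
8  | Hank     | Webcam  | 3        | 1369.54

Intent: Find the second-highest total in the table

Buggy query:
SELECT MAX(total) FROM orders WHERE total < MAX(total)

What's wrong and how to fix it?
Bug: The inner MAX is an aggregate inside WHERE, which is not allowed

Fix: Put the inner MAX in a scalar subquery

Corrected query:
SELECT MAX(total) FROM orders WHERE total < (SELECT MAX(total) FROM orders)

Result:
MAX(total)
----------
1864.22   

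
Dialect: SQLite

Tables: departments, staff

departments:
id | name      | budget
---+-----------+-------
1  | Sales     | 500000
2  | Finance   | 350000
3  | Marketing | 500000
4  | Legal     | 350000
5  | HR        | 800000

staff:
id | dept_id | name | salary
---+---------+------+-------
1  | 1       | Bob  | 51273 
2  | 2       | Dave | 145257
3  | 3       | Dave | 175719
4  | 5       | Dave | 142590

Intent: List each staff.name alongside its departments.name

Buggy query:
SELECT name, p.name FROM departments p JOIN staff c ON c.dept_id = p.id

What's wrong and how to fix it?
Bug: 'name' exists in both joined tables, so the database can't tell which one is meant

Fix: Qualify the column with its table alias (c.name)

Corrected query:
SELECT c.name, p.name FROM departments p JOIN staff c ON c.dept_id = p.id

Result:
name | name     
-----+----------
Bob  | Sales    
Dave | Finance  
Dave | Marketing
Dave | HR       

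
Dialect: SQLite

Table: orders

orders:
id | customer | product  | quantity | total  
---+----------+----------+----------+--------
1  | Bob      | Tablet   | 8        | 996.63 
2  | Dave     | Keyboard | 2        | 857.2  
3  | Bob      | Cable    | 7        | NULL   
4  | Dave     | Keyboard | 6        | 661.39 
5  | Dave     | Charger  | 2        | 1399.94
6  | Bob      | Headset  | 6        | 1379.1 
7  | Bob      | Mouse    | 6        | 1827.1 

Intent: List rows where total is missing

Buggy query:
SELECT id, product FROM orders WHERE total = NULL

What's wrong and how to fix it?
Bug: '= NULL' is always unknown in SQL three-valued logic, so no rows match

Fix: Replace '= NULL' with 'IS NULL'

Corrected query:
SELECT id, product FROM orders WHERE total IS NULL

Result:
id | product
---+--------
3  | Cable  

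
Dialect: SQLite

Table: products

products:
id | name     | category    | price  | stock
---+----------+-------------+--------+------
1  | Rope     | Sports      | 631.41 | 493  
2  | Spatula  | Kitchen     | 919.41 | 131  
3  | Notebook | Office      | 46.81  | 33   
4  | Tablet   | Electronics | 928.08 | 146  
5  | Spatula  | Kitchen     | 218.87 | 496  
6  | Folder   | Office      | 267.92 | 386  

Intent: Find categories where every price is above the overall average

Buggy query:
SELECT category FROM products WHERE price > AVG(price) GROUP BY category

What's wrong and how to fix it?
Bug: AVG() is an aggregate; it can't sit directly in WHERE

Fix: Use a subquery for AVG and a HAVING MIN(...) filter so the condition holds for every row in the group

Corrected query:
SELECT category FROM products GROUP BY category HAVING MIN(price) > (SELECT AVG(price) FROM products)

Result:
category   
-----------
Electronics
Sports     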